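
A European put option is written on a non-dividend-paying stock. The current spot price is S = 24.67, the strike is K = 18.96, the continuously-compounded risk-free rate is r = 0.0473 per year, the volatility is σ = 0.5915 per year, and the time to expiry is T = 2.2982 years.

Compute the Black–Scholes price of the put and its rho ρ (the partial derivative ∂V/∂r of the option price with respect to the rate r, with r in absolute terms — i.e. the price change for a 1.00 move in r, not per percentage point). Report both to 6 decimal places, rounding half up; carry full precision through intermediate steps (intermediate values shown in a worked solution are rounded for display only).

σ√T = 0.5915·√2.2982 = 0.896703
d₁ = (ln(S/K) + (r+σ²/2)T) / (σ√T) = (ln(24.67/18.96) + (0.0473+0.5915²/2)·2.2982) / 0.896703 = (0.263256 + 0.510743) / 0.896703 = 0.863161
d₂ = d₁ − σ√T = 0.863161 − 0.896703 = -0.033542
e^{−rT} = e^{−0.0473·2.2982} = 0.896995
N(−d₁) = 0.194024,  N(−d₂) = 0.513379
Put price V = K·e^{−rT}·N(−d₂) − S·N(−d₁) = 8.731045 − 4.786581 = 3.944464
ρ = −K·T·e^{−rT}·N(−d₂) = -20.065688

price = 3.944464
ρ = -20.065688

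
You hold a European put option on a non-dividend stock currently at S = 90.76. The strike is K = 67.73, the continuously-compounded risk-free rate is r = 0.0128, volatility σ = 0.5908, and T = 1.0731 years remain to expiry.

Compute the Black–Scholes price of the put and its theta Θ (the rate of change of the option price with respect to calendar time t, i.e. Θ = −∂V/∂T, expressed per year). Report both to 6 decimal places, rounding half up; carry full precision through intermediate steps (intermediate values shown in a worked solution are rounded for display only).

σ√T = 0.5908·√1.0731 = 0.612013
d₁ = (ln(S/K) + (r+σ²/2)T) / (σ√T) = (ln(90.76/67.73) + (0.0128+0.5908²/2)·1.0731) / 0.612013 = (0.292689 + 0.201016) / 0.612013 = 0.806691
d₂ = d₁ − σ√T = 0.806691 − 0.612013 = 0.194678
e^{−rT} = e^{−0.0128·1.0731} = 0.986358
N(−d₁) = 0.209922,  N(−d₂) = 0.422823
Put price V = K·e^{−rT}·N(−d₂) − S·N(−d₁) = 28.247109 − 19.052557 = 9.194552
φ(d₁) = (1/√(2π))·e^{−d₁²/2} = 0.288139
Θ = −S·φ(d₁)·σ/(2√T) + r·K·e^{−rT}·N(−d₂) = −7.457383 + 0.361563 = -7.095820

price = 9.194552
Θ = -7.095820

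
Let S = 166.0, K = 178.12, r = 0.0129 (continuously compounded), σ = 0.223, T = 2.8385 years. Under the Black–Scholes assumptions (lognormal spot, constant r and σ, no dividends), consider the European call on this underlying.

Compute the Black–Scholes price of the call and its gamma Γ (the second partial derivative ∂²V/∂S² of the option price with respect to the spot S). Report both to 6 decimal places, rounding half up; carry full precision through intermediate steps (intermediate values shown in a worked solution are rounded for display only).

price = 22.404226
Γ = 0.006366

σ√T = 0.223·√2.8385 = 0.375707
d₁ = (ln(S/K) + (r+σ²/2)T) / (σ√T) = (ln(166.0/178.12) + (0.0129+0.223²/2)·2.8385) / 0.375707 = (-0.070470 + 0.107195) / 0.375707 = 0.097749
d₂ = d₁ − σ√T = 0.097749 − 0.375707 = -0.277958
e^{−rT} = e^{−0.0129·2.8385} = 0.964046
N(d₁) = 0.538934,  N(d₂) = 0.390522
Call price V = S·N(d₁) − K·e^{−rT}·N(d₂) = 89.463051 − 67.058825 = 22.404226
φ(d₁) = (1/√(2π))·e^{−d₁²/2} = 0.397041
Γ = φ(d₁) / (S·σ·√T) = 0.006366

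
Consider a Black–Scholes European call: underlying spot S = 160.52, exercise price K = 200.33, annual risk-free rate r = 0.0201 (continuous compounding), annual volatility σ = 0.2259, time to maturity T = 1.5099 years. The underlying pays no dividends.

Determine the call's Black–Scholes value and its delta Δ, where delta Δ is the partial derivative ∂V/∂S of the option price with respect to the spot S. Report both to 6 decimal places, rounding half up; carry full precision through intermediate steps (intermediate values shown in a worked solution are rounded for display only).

price = 7.100260
Δ = 0.291156

σ√T = 0.2259·√1.5099 = 0.277581
d₁ = (ln(S/K) + (r+σ²/2)T) / (σ√T) = (ln(160.52/200.33) + (0.0201+0.2259²/2)·1.5099) / 0.277581 = (-0.221547 + 0.068875) / 0.277581 = -0.550011
d₂ = d₁ − σ√T = -0.550011 − 0.277581 = -0.827592
e^{−rT} = e^{−0.0201·1.5099} = 0.970107
N(d₁) = 0.291156,  N(d₂) = 0.203951
Call price V = S·N(d₁) − K·e^{−rT}·N(d₂) = 46.736357 − 39.636097 = 7.100260
Δ = N(d₁) = 0.291156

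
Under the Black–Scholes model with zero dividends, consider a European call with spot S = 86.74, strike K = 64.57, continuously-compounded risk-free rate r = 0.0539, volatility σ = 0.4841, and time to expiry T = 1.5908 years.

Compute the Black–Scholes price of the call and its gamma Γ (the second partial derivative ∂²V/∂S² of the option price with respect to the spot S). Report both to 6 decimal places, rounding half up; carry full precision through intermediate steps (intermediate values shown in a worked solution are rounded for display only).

σ√T = 0.4841·√1.5908 = 0.610580
d₁ = (ln(S/K) + (r+σ²/2)T) / (σ√T) = (ln(86.74/64.57) + (0.0539+0.4841²/2)·1.5908) / 0.610580 = (0.295165 + 0.272148) / 0.610580 = 0.929138
d₂ = d₁ − σ√T = 0.929138 − 0.610580 = 0.318558
e^{−rT} = e^{−0.0539·1.5908} = 0.917829
N(d₁) = 0.823591,  N(d₂) = 0.624969
Call price V = S·N(d₁) − K·e^{−rT}·N(d₂) = 71.438306 − 37.038305 = 34.400001
φ(d₁) = (1/√(2π))·e^{−d₁²/2} = 0.259088
Γ = φ(d₁) / (S·σ·√T) = 0.004892

price = 34.400001
Γ = 0.004892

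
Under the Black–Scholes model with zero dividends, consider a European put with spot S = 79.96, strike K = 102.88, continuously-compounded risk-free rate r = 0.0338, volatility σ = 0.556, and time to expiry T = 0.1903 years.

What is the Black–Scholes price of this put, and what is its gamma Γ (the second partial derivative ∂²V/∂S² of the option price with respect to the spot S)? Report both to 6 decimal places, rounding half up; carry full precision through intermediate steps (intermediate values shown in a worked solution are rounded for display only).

price = 24.035540
Γ = 0.013827

σ√T = 0.556·√0.1903 = 0.242546
d₁ = (ln(S/K) + (r+σ²/2)T) / (σ√T) = (ln(79.96/102.88) + (0.0338+0.556²/2)·0.1903) / 0.242546 = (-0.252037 + 0.035846) / 0.242546 = -0.891337
d₂ = d₁ − σ√T = -0.891337 − 0.242546 = -1.133883
e^{−rT} = e^{−0.0338·0.1903} = 0.993589
N(−d₁) = 0.813626,  N(−d₂) = 0.871578
Put price V = K·e^{−rT}·N(−d₂) − S·N(−d₁) = 89.093064 − 65.057524 = 24.035540
φ(d₁) = (1/√(2π))·e^{−d₁²/2} = 0.268158
Γ = φ(d₁) / (S·σ·√T) = 0.013827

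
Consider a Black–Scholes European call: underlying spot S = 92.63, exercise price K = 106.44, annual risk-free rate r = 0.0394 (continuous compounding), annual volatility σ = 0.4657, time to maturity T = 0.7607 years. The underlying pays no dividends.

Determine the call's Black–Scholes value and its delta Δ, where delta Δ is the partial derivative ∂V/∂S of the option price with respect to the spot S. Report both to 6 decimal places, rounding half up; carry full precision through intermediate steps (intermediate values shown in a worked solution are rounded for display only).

σ√T = 0.4657·√0.7607 = 0.406175
d₁ = (ln(S/K) + (r+σ²/2)T) / (σ√T) = (ln(92.63/106.44) + (0.0394+0.4657²/2)·0.7607) / 0.406175 = (-0.138968 + 0.112461) / 0.406175 = -0.065262
d₂ = d₁ − σ√T = -0.065262 − 0.406175 = -0.471437
e^{−rT} = e^{−0.0394·0.7607} = 0.970473
N(d₁) = 0.473983,  N(d₂) = 0.318664
Call price V = S·N(d₁) − K·e^{−rT}·N(d₂) = 43.905013 − 32.917125 = 10.987887
Δ = N(d₁) = 0.473983

price = 10.987887
Δ = 0.473983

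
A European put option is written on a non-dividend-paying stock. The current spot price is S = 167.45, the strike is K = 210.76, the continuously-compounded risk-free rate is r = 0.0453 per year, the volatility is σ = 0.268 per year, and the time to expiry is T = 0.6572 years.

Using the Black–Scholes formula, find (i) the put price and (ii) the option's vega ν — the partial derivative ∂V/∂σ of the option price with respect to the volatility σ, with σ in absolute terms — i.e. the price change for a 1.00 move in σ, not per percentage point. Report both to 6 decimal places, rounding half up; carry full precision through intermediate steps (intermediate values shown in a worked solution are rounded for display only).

price = 40.993765
ν = 38.910750

σ√T = 0.268·√0.6572 = 0.217262
d₁ = (ln(S/K) + (r+σ²/2)T) / (σ√T) = (ln(167.45/210.76) + (0.0453+0.268²/2)·0.6572) / 0.217262 = (-0.230035 + 0.053373) / 0.217262 = -0.813133
d₂ = d₁ − σ√T = -0.813133 − 0.217262 = -1.030394
e^{−rT} = e^{−0.0453·0.6572} = 0.970668
N(−d₁) = 0.791929,  N(−d₂) = 0.848588
Put price V = K·e^{−rT}·N(−d₂) − S·N(−d₁) = 173.602270 − 132.608505 = 40.993765
φ(d₁) = (1/√(2π))·e^{−d₁²/2} = 0.286639
ν = S·φ(d₁)·√T = 38.910750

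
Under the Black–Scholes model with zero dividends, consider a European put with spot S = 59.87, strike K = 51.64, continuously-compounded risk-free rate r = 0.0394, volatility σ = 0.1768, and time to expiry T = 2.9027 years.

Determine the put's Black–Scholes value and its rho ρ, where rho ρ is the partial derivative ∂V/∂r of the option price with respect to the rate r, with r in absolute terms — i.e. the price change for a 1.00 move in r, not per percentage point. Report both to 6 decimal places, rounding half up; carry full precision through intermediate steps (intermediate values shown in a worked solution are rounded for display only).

price = 1.664515
ρ = -31.520522

σ√T = 0.1768·√2.9027 = 0.301220
d₁ = (ln(S/K) + (r+σ²/2)T) / (σ√T) = (ln(59.87/51.64) + (0.0394+0.1768²/2)·2.9027) / 0.301220 = (0.147879 + 0.159733) / 0.301220 = 1.021221
d₂ = d₁ − σ√T = 1.021221 − 0.301220 = 0.720002
e^{−rT} = e^{−0.0394·2.9027} = 0.891931
N(−d₁) = 0.153575,  N(−d₂) = 0.235762
Put price V = K·e^{−rT}·N(−d₂) − S·N(−d₁) = 10.859035 − 9.194521 = 1.664515
ρ = −K·T·e^{−rT}·N(−d₂) = -31.520522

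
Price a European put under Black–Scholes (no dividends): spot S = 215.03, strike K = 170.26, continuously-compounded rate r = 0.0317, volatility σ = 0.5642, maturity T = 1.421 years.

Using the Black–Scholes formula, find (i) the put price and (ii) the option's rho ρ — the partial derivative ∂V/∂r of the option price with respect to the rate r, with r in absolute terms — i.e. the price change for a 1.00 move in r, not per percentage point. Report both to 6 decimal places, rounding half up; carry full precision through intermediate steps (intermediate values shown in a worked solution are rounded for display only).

σ√T = 0.5642·√1.421 = 0.672559
d₁ = (ln(S/K) + (r+σ²/2)T) / (σ√T) = (ln(215.03/170.26) + (0.0317+0.5642²/2)·1.421) / 0.672559 = (0.233451 + 0.271213) / 0.672559 = 0.750365
d₂ = d₁ − σ√T = 0.750365 − 0.672559 = 0.077806
e^{−rT} = e^{−0.0317·1.421} = 0.955954
N(−d₁) = 0.226518,  N(−d₂) = 0.468991
Put price V = K·e^{−rT}·N(−d₂) − S·N(−d₁) = 76.333335 − 48.708079 = 27.625256
ρ = −K·T·e^{−rT}·N(−d₂) = -108.469669

price = 27.625256
ρ = -108.469669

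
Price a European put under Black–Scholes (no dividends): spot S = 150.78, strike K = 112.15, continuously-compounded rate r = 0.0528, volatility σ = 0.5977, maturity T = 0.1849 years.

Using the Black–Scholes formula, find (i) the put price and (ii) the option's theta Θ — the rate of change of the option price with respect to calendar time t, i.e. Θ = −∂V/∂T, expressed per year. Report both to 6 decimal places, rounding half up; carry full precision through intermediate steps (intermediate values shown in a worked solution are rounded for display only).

price = 1.895391
Θ = -16.690549

σ√T = 0.5977·√0.1849 = 0.257011
d₁ = (ln(S/K) + (r+σ²/2)T) / (σ√T) = (ln(150.78/112.15) + (0.0528+0.5977²/2)·0.1849) / 0.257011 = (0.295985 + 0.042790) / 0.257011 = 1.318133
d₂ = d₁ − σ√T = 1.318133 − 0.257011 = 1.061122
e^{−rT} = e^{−0.0528·0.1849} = 0.990285
N(−d₁) = 0.093730,  N(−d₂) = 0.144317
Put price V = K·e^{−rT}·N(−d₂) − S·N(−d₁) = 16.027942 − 14.132551 = 1.895391
φ(d₁) = (1/√(2π))·e^{−d₁²/2} = 0.167349
Θ = −S·φ(d₁)·σ/(2√T) + r·K·e^{−rT}·N(−d₂) = −17.536825 + 0.846275 = -16.690549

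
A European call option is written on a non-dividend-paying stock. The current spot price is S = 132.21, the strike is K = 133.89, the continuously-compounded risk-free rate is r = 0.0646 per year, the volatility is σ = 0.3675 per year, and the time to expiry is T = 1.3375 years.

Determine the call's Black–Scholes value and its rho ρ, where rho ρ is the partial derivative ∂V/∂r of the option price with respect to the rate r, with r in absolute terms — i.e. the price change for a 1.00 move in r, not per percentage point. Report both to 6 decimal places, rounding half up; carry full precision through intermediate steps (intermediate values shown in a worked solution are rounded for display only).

price = 26.477123
ρ = 79.577363

σ√T = 0.3675·√1.3375 = 0.425015
d₁ = (ln(S/K) + (r+σ²/2)T) / (σ√T) = (ln(132.21/133.89) + (0.0646+0.3675²/2)·1.3375) / 0.425015 = (-0.012627 + 0.176721) / 0.425015 = 0.386091
d₂ = d₁ − σ√T = 0.386091 − 0.425015 = -0.038924
e^{−rT} = e^{−0.0646·1.3375} = 0.917225
N(d₁) = 0.650285,  N(d₂) = 0.484475
Call price V = S·N(d₁) − K·e^{−rT}·N(d₂) = 85.974217 − 59.497094 = 26.477123
ρ = K·T·e^{−rT}·N(d₂) = 79.577363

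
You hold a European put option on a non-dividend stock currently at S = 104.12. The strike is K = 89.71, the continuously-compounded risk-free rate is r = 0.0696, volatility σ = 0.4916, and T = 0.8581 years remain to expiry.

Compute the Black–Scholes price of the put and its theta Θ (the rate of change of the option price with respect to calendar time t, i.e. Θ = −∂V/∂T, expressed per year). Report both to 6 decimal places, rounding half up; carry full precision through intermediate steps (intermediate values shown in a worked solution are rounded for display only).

price = 8.897311
Θ = -6.306645

σ√T = 0.4916·√0.8581 = 0.455387
d₁ = (ln(S/K) + (r+σ²/2)T) / (σ√T) = (ln(104.12/89.71) + (0.0696+0.4916²/2)·0.8581) / 0.455387 = (0.148962 + 0.163413) / 0.455387 = 0.685953
d₂ = d₁ − σ√T = 0.685953 − 0.455387 = 0.230566
e^{−rT} = e^{−0.0696·0.8581} = 0.942025
N(−d₁) = 0.246371,  N(−d₂) = 0.408826
Put price V = K·e^{−rT}·N(−d₂) − S·N(−d₁) = 34.549489 − 25.652178 = 8.897311
φ(d₁) = (1/√(2π))·e^{−d₁²/2} = 0.315308
Θ = −S·φ(d₁)·σ/(2√T) + r·K·e^{−rT}·N(−d₂) = −8.711290 + 2.404644 = -6.306645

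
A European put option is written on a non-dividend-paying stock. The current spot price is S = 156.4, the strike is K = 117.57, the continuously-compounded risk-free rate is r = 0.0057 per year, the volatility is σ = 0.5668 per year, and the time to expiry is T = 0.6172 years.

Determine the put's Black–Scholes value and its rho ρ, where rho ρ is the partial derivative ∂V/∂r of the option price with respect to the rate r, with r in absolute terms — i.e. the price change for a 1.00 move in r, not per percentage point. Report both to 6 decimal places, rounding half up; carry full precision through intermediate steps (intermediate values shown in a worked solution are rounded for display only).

σ√T = 0.5668·√0.6172 = 0.445290
d₁ = (ln(S/K) + (r+σ²/2)T) / (σ√T) = (ln(156.4/117.57) + (0.0057+0.5668²/2)·0.6172) / 0.445290 = (0.285383 + 0.102660) / 0.445290 = 0.871438
d₂ = d₁ − σ√T = 0.871438 − 0.445290 = 0.426148
e^{−rT} = e^{−0.0057·0.6172} = 0.996488
N(−d₁) = 0.191758,  N(−d₂) = 0.335000
Put price V = K·e^{−rT}·N(−d₂) − S·N(−d₁) = 39.247627 − 29.990877 = 9.256750
ρ = −K·T·e^{−rT}·N(−d₂) = -24.223635

price = 9.256750
ρ = -24.223635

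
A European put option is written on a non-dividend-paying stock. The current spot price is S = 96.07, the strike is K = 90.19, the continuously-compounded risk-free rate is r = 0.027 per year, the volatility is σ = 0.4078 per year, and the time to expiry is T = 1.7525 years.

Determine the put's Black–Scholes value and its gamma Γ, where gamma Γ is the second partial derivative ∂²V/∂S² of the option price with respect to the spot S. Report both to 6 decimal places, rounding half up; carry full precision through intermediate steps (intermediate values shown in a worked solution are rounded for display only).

σ√T = 0.4078·√1.7525 = 0.539854
d₁ = (ln(S/K) + (r+σ²/2)T) / (σ√T) = (ln(96.07/90.19) + (0.027+0.4078²/2)·1.7525) / 0.539854 = (0.063159 + 0.193039) / 0.539854 = 0.474568
d₂ = d₁ − σ√T = 0.474568 − 0.539854 = -0.065286
e^{−rT} = e^{−0.027·1.7525} = 0.953785
N(−d₁) = 0.317548,  N(−d₂) = 0.526027
Put price V = K·e^{−rT}·N(−d₂) − S·N(−d₁) = 45.249802 − 30.506799 = 14.743002
φ(d₁) = (1/√(2π))·e^{−d₁²/2} = 0.356456
Γ = φ(d₁) / (S·σ·√T) = 0.006873

price = 14.743002
Γ = 0.006873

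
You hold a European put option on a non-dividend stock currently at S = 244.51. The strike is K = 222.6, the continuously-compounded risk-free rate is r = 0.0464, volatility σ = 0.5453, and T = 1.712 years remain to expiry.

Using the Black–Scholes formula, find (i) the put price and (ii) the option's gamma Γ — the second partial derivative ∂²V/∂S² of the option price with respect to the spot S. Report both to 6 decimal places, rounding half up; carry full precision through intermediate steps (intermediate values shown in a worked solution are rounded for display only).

σ√T = 0.5453·√1.712 = 0.713489
d₁ = (ln(S/K) + (r+σ²/2)T) / (σ√T) = (ln(244.51/222.6) + (0.0464+0.5453²/2)·1.712) / 0.713489 = (0.093880 + 0.333970) / 0.713489 = 0.599659
d₂ = d₁ − σ√T = 0.599659 − 0.713489 = -0.113830
e^{−rT} = e^{−0.0464·1.712} = 0.923636
N(−d₁) = 0.274367,  N(−d₂) = 0.545314
Put price V = K·e^{−rT}·N(−d₂) − S·N(−d₁) = 112.117338 − 67.085443 = 45.031894
φ(d₁) = (1/√(2π))·e^{−d₁²/2} = 0.333293
Γ = φ(d₁) / (S·σ·√T) = 0.001910

price = 45.031894
Γ = 0.001910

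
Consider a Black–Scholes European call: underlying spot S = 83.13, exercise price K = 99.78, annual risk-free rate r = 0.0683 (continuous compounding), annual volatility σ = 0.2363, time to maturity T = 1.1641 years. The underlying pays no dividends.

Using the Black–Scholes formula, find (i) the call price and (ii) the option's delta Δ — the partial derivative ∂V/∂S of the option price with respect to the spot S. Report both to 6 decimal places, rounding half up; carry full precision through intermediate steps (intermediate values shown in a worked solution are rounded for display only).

σ√T = 0.2363·√1.1641 = 0.254952
d₁ = (ln(S/K) + (r+σ²/2)T) / (σ√T) = (ln(83.13/99.78) + (0.0683+0.2363²/2)·1.1641) / 0.254952 = (-0.182562 + 0.112008) / 0.254952 = -0.276733
d₂ = d₁ − σ√T = -0.276733 − 0.254952 = -0.531685
e^{−rT} = e^{−0.0683·1.1641} = 0.923571
N(d₁) = 0.390992,  N(d₂) = 0.297472
Call price V = S·N(d₁) − K·e^{−rT}·N(d₂) = 32.503205 − 27.413191 = 5.090014
Δ = N(d₁) = 0.390992

price = 5.090014
Δ = 0.390992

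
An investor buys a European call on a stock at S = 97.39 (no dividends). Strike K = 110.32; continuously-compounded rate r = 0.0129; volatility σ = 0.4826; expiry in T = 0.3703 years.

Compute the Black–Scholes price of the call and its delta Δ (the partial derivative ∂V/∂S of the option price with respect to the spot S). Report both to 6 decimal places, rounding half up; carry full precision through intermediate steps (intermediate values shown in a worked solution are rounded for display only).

σ√T = 0.4826·√0.3703 = 0.293673
d₁ = (ln(S/K) + (r+σ²/2)T) / (σ√T) = (ln(97.39/110.32) + (0.0129+0.4826²/2)·0.3703) / 0.293673 = (-0.124662 + 0.047899) / 0.293673 = -0.261389
d₂ = d₁ − σ√T = -0.261389 − 0.293673 = -0.555062
e^{−rT} = e^{−0.0129·0.3703} = 0.995235
N(d₁) = 0.396896,  N(d₂) = 0.289426
Call price V = S·N(d₁) − K·e^{−rT}·N(d₂) = 38.653732 − 31.777332 = 6.876401
Δ = N(d₁) = 0.396896

price = 6.876401
Δ = 0.396896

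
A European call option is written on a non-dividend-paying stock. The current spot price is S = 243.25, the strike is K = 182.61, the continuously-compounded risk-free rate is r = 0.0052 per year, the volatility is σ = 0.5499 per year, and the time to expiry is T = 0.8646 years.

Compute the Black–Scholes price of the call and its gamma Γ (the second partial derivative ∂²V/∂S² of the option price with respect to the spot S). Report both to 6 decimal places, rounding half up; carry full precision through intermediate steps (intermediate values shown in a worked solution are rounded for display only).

σ√T = 0.5499·√0.8646 = 0.511318
d₁ = (ln(S/K) + (r+σ²/2)T) / (σ√T) = (ln(243.25/182.61) + (0.0052+0.5499²/2)·0.8646) / 0.511318 = (0.286737 + 0.135219) / 0.511318 = 0.825232
d₂ = d₁ − σ√T = 0.825232 − 0.511318 = 0.313913
e^{−rT} = e^{−0.0052·0.8646} = 0.995514
N(d₁) = 0.795380,  N(d₂) = 0.623207
Call price V = S·N(d₁) − K·e^{−rT}·N(d₂) = 193.476183 − 113.293258 = 80.182926
φ(d₁) = (1/√(2π))·e^{−d₁²/2} = 0.283812
Γ = φ(d₁) / (S·σ·√T) = 0.002282

price = 80.182926
Γ = 0.002282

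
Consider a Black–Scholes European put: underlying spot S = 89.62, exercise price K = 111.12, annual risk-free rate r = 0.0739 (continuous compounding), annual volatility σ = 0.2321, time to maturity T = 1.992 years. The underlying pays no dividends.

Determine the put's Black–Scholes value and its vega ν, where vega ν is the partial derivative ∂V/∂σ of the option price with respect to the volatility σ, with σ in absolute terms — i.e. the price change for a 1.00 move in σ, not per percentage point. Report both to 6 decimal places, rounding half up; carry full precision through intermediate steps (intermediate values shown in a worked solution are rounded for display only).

price = 15.469010
ν = 50.414267

σ√T = 0.2321·√1.992 = 0.327582
d₁ = (ln(S/K) + (r+σ²/2)T) / (σ√T) = (ln(89.62/111.12) + (0.0739+0.2321²/2)·1.992) / 0.327582 = (-0.215032 + 0.200864) / 0.327582 = -0.043252
d₂ = d₁ − σ√T = -0.043252 − 0.327582 = -0.370834
e^{−rT} = e^{−0.0739·1.992} = 0.863114
N(−d₁) = 0.517250,  N(−d₂) = 0.644619
Put price V = K·e^{−rT}·N(−d₂) − S·N(−d₁) = 61.824914 − 46.355904 = 15.469010
φ(d₁) = (1/√(2π))·e^{−d₁²/2} = 0.398569
ν = S·φ(d₁)·√T = 50.414267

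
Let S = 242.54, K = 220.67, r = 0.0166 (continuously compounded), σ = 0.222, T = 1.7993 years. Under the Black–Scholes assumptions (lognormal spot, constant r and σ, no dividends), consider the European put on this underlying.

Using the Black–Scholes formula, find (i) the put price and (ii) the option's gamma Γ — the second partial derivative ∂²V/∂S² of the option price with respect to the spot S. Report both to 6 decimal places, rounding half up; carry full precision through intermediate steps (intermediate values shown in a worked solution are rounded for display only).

price = 15.149860
Γ = 0.004705

σ√T = 0.222·√1.7993 = 0.297786
d₁ = (ln(S/K) + (r+σ²/2)T) / (σ√T) = (ln(242.54/220.67) + (0.0166+0.222²/2)·1.7993) / 0.297786 = (0.094498 + 0.074207) / 0.297786 = 0.566530
d₂ = d₁ − σ√T = 0.566530 − 0.297786 = 0.268744
e^{−rT} = e^{−0.0166·1.7993} = 0.970573
N(−d₁) = 0.285517,  N(−d₂) = 0.394063
Put price V = K·e^{−rT}·N(−d₂) − S·N(−d₁) = 84.399067 − 69.249207 = 15.149860
φ(d₁) = (1/√(2π))·e^{−d₁²/2} = 0.339794
Γ = φ(d₁) / (S·σ·√T) = 0.004705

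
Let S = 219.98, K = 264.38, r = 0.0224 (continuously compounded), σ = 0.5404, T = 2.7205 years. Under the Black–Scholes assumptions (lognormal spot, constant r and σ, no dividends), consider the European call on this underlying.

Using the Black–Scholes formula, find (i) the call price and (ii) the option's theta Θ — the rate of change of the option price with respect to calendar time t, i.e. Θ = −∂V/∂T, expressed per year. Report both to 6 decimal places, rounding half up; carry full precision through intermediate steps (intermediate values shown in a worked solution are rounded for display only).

σ√T = 0.5404·√2.7205 = 0.891332
d₁ = (ln(S/K) + (r+σ²/2)T) / (σ√T) = (ln(219.98/264.38) + (0.0224+0.5404²/2)·2.7205) / 0.891332 = (-0.183851 + 0.458176) / 0.891332 = 0.307770
d₂ = d₁ − σ√T = 0.307770 − 0.891332 = -0.583563
e^{−rT} = e^{−0.0224·2.7205} = 0.940880
N(d₁) = 0.620871,  N(d₂) = 0.279757
Call price V = S·N(d₁) − K·e^{−rT}·N(d₂) = 136.579249 − 69.589614 = 66.989635
φ(d₁) = (1/√(2π))·e^{−d₁²/2} = 0.380488
Θ = −S·φ(d₁)·σ/(2√T) − r·K·e^{−rT}·N(d₂) = −13.711519 − 1.558807 = -15.270327

price = 66.989635
Θ = -15.270327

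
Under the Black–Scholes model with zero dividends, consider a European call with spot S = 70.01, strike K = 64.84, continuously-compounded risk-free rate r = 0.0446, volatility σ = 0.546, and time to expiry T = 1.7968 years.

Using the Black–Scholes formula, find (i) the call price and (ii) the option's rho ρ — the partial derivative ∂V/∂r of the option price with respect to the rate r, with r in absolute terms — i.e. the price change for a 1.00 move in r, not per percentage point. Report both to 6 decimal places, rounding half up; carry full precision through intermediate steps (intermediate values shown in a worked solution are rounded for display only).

σ√T = 0.546·√1.7968 = 0.731884
d₁ = (ln(S/K) + (r+σ²/2)T) / (σ√T) = (ln(70.01/64.84) + (0.0446+0.546²/2)·1.7968) / 0.731884 = (0.076715 + 0.347965) / 0.731884 = 0.580256
d₂ = d₁ − σ√T = 0.580256 − 0.731884 = -0.151629
e^{−rT} = e^{−0.0446·1.7968} = 0.922990
N(d₁) = 0.719129,  N(d₂) = 0.439740
Call price V = S·N(d₁) − K·e^{−rT}·N(d₂) = 50.346213 − 26.316957 = 24.029257
ρ = K·T·e^{−rT}·N(d₂) = 47.286308

price = 24.029257
ρ = 47.286308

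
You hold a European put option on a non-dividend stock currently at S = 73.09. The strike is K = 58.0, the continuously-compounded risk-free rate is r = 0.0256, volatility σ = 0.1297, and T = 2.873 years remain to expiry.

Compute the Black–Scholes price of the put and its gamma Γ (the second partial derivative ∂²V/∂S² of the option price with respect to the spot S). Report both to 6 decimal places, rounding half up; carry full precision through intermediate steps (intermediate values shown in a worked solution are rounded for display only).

σ√T = 0.1297·√2.873 = 0.219841
d₁ = (ln(S/K) + (r+σ²/2)T) / (σ√T) = (ln(73.09/58.0) + (0.0256+0.1297²/2)·2.873) / 0.219841 = (0.231249 + 0.097714) / 0.219841 = 1.496368
d₂ = d₁ − σ√T = 1.496368 − 0.219841 = 1.276527
e^{−rT} = e^{−0.0256·2.873} = 0.929091
N(−d₁) = 0.067279,  N(−d₂) = 0.100885
Put price V = K·e^{−rT}·N(−d₂) − S·N(−d₁) = 5.436397 − 4.917417 = 0.518979
φ(d₁) = (1/√(2π))·e^{−d₁²/2} = 0.130224
Γ = φ(d₁) / (S·σ·√T) = 0.008105

price = 0.518979
Γ = 0.008105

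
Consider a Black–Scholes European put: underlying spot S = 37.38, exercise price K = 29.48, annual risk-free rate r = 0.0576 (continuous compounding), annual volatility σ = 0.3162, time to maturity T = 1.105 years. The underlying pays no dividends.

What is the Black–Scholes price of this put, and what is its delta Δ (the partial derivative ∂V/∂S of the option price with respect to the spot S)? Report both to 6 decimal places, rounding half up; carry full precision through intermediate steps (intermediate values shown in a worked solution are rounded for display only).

price = 1.053121
Δ = -0.141864

σ√T = 0.3162·√1.105 = 0.332386
d₁ = (ln(S/K) + (r+σ²/2)T) / (σ√T) = (ln(37.38/29.48) + (0.0576+0.3162²/2)·1.105) / 0.332386 = (0.237424 + 0.118888) / 0.332386 = 1.071982
d₂ = d₁ − σ√T = 1.071982 − 0.332386 = 0.739596
e^{−rT} = e^{−0.0576·1.105} = 0.938335
N(−d₁) = 0.141864,  N(−d₂) = 0.229773
Put price V = K·e^{−rT}·N(−d₂) − S·N(−d₁) = 6.355999 − 5.302879 = 1.053121
Δ = −N(−d₁) = -0.141864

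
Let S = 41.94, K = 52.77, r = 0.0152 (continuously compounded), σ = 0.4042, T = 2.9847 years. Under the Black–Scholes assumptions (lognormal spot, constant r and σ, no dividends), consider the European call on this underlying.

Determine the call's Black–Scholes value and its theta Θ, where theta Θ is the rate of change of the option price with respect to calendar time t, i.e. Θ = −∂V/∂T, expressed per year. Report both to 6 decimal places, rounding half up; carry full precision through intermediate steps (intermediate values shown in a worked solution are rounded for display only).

price = 8.782769
Θ = -2.157082

σ√T = 0.4042·√2.9847 = 0.698307
d₁ = (ln(S/K) + (r+σ²/2)T) / (σ√T) = (ln(41.94/52.77) + (0.0152+0.4042²/2)·2.9847) / 0.698307 = (-0.229703 + 0.289184) / 0.698307 = 0.085179
d₂ = d₁ − σ√T = 0.085179 − 0.698307 = -0.613128
e^{−rT} = e^{−0.0152·2.9847} = 0.955646
N(d₁) = 0.533941,  N(d₂) = 0.269896
Call price V = S·N(d₁) − K·e^{−rT}·N(d₂) = 22.393465 − 13.610696 = 8.782769
φ(d₁) = (1/√(2π))·e^{−d₁²/2} = 0.397498
Θ = −S·φ(d₁)·σ/(2√T) − r·K·e^{−rT}·N(d₂) = −1.950199 − 0.206883 = -2.157082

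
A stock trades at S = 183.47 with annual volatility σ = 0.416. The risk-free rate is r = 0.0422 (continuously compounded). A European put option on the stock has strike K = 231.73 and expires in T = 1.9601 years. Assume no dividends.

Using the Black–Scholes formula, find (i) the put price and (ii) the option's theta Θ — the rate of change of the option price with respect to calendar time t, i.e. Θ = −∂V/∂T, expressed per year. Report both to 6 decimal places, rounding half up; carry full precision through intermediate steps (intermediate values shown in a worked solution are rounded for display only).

price = 61.856543
Θ = -4.486701

σ√T = 0.416·√1.9601 = 0.582415
d₁ = (ln(S/K) + (r+σ²/2)T) / (σ√T) = (ln(183.47/231.73) + (0.0422+0.416²/2)·1.9601) / 0.582415 = (-0.233522 + 0.252320) / 0.582415 = 0.032276
d₂ = d₁ − σ√T = 0.032276 − 0.582415 = -0.550139
e^{−rT} = e^{−0.0422·1.9601} = 0.920612
N(−d₁) = 0.487126,  N(−d₂) = 0.708888
Put price V = K·e^{−rT}·N(−d₂) − S·N(−d₁) = 151.229546 − 89.373003 = 61.856543
φ(d₁) = (1/√(2π))·e^{−d₁²/2} = 0.398735
Θ = −S·φ(d₁)·σ/(2√T) + r·K·e^{−rT}·N(−d₂) = −10.868588 + 6.381887 = -4.486701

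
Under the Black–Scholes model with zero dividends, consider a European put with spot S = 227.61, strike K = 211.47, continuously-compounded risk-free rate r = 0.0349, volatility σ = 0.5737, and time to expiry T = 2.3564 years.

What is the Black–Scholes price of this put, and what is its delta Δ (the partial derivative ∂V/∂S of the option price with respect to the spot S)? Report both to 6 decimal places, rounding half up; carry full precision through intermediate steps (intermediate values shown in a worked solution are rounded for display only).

price = 56.500156
Δ = -0.268541

σ√T = 0.5737·√2.3564 = 0.880662
d₁ = (ln(S/K) + (r+σ²/2)T) / (σ√T) = (ln(227.61/211.47) + (0.0349+0.5737²/2)·2.3564) / 0.880662 = (0.073550 + 0.470021) / 0.880662 = 0.617231
d₂ = d₁ − σ√T = 0.617231 − 0.880662 = -0.263431
e^{−rT} = e^{−0.0349·2.3564} = 0.921052
N(−d₁) = 0.268541,  N(−d₂) = 0.603891
Put price V = K·e^{−rT}·N(−d₂) − S·N(−d₁) = 117.622832 − 61.122676 = 56.500156
Δ = −N(−d₁) = -0.268541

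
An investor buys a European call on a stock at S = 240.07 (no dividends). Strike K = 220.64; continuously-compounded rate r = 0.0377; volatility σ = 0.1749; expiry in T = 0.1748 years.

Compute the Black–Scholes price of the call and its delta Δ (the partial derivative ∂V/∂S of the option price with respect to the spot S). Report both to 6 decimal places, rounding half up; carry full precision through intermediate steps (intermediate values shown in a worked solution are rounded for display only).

σ√T = 0.1749·√0.1748 = 0.073124
d₁ = (ln(S/K) + (r+σ²/2)T) / (σ√T) = (ln(240.07/220.64) + (0.0377+0.1749²/2)·0.1748) / 0.073124 = (0.084398 + 0.009264) / 0.073124 = 1.280859
d₂ = d₁ − σ√T = 1.280859 − 0.073124 = 1.207735
e^{−rT} = e^{−0.0377·0.1748} = 0.993432
N(d₁) = 0.899878,  N(d₂) = 0.886425
Call price V = S·N(d₁) − K·e^{−rT}·N(d₂) = 216.033808 − 194.296263 = 21.737546
Δ = N(d₁) = 0.899878

price = 21.737546
Δ = 0.899878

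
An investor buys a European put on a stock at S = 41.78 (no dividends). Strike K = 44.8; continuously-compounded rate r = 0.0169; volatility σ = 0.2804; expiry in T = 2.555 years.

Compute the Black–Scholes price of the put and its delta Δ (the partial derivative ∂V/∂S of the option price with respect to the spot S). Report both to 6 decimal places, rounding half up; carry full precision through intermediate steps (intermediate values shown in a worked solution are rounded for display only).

price = 8.084747
Δ = -0.434579

σ√T = 0.2804·√2.555 = 0.448202
d₁ = (ln(S/K) + (r+σ²/2)T) / (σ√T) = (ln(41.78/44.8) + (0.0169+0.2804²/2)·2.555) / 0.448202 = (-0.069790 + 0.143622) / 0.448202 = 0.164728
d₂ = d₁ − σ√T = 0.164728 − 0.448202 = -0.283473
e^{−rT} = e^{−0.0169·2.555} = 0.957739
N(−d₁) = 0.434579,  N(−d₂) = 0.611593
Put price V = K·e^{−rT}·N(−d₂) − S·N(−d₁) = 26.241455 − 18.156708 = 8.084747
Δ = −N(−d₁) = -0.434579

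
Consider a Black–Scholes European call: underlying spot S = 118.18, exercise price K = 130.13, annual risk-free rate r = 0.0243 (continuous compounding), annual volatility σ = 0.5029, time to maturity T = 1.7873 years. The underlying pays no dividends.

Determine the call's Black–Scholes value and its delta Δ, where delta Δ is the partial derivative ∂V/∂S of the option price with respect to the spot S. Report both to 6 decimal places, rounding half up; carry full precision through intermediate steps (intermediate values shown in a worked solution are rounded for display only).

σ√T = 0.5029·√1.7873 = 0.672327
d₁ = (ln(S/K) + (r+σ²/2)T) / (σ√T) = (ln(118.18/130.13) + (0.0243+0.5029²/2)·1.7873) / 0.672327 = (-0.096325 + 0.269443) / 0.672327 = 0.257491
d₂ = d₁ − σ√T = 0.257491 − 0.672327 = -0.414836
e^{−rT} = e^{−0.0243·1.7873} = 0.957498
N(d₁) = 0.601600,  N(d₂) = 0.339131
Call price V = S·N(d₁) − K·e^{−rT}·N(d₂) = 71.097092 − 42.255468 = 28.841624
Δ = N(d₁) = 0.601600

price = 28.841624
Δ = 0.601600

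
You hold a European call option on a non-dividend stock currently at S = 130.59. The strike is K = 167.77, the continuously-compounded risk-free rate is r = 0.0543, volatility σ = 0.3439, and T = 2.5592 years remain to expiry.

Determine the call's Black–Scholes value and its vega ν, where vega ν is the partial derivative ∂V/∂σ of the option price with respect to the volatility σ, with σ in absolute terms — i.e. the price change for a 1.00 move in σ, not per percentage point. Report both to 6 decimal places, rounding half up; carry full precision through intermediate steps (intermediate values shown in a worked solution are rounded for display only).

σ√T = 0.3439·√2.5592 = 0.550154
d₁ = (ln(S/K) + (r+σ²/2)T) / (σ√T) = (ln(130.59/167.77) + (0.0543+0.3439²/2)·2.5592) / 0.550154 = (-0.250531 + 0.290299) / 0.550154 = 0.072285
d₂ = d₁ − σ√T = 0.072285 − 0.550154 = -0.477869
e^{−rT} = e^{−0.0543·2.5592} = 0.870259
N(d₁) = 0.528812,  N(d₂) = 0.316372
Call price V = S·N(d₁) − K·e^{−rT}·N(d₂) = 69.057622 − 46.191329 = 22.866293
φ(d₁) = (1/√(2π))·e^{−d₁²/2} = 0.397901
ν = S·φ(d₁)·√T = 83.126114

price = 22.866293
ν = 83.126114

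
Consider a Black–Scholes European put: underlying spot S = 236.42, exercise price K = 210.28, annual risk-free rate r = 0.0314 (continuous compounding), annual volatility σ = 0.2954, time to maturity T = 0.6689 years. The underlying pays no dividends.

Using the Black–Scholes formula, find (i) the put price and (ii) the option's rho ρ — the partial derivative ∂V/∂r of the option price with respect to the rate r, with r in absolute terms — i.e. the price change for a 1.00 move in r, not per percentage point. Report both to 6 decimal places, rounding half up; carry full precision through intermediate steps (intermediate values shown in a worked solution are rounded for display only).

price = 9.372414
ρ = -44.894280

σ√T = 0.2954·√0.6689 = 0.241597
d₁ = (ln(S/K) + (r+σ²/2)T) / (σ√T) = (ln(236.42/210.28) + (0.0314+0.2954²/2)·0.6689) / 0.241597 = (0.117170 + 0.050188) / 0.241597 = 0.692716
d₂ = d₁ − σ√T = 0.692716 − 0.241597 = 0.451119
e^{−rT} = e^{−0.0314·0.6689} = 0.979216
N(−d₁) = 0.244244,  N(−d₂) = 0.325952
Put price V = K·e^{−rT}·N(−d₂) − S·N(−d₁) = 67.116579 − 57.744164 = 9.372414
ρ = −K·T·e^{−rT}·N(−d₂) = -44.894280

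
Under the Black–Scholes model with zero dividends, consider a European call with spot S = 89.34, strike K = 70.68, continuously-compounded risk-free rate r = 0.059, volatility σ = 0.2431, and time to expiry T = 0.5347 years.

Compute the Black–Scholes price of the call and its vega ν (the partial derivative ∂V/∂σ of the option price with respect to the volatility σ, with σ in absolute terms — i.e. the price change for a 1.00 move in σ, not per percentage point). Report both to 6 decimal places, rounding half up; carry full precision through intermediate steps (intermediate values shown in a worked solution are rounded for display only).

σ√T = 0.2431·√0.5347 = 0.177762
d₁ = (ln(S/K) + (r+σ²/2)T) / (σ√T) = (ln(89.34/70.68) + (0.059+0.2431²/2)·0.5347) / 0.177762 = (0.234287 + 0.047347) / 0.177762 = 1.584326
d₂ = d₁ − σ√T = 1.584326 − 0.177762 = 1.406564
e^{−rT} = e^{−0.059·0.5347} = 0.968945
N(d₁) = 0.943440,  N(d₂) = 0.920222
Call price V = S·N(d₁) − K·e^{−rT}·N(d₂) = 84.286951 − 63.021414 = 21.265537
φ(d₁) = (1/√(2π))·e^{−d₁²/2} = 0.113724
ν = S·φ(d₁)·√T = 7.429372

price = 21.265537
ν = 7.429372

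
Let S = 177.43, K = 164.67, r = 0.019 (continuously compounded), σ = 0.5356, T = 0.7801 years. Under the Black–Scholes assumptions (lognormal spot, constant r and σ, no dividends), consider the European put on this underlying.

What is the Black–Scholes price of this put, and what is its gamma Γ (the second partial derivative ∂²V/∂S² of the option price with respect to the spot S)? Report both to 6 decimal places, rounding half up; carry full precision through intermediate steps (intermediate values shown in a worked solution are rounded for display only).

price = 24.719929
Γ = 0.004341

σ√T = 0.5356·√0.7801 = 0.473059
d₁ = (ln(S/K) + (r+σ²/2)T) / (σ√T) = (ln(177.43/164.67) + (0.019+0.5356²/2)·0.7801) / 0.473059 = (0.074633 + 0.126715) / 0.473059 = 0.425628
d₂ = d₁ − σ√T = 0.425628 − 0.473059 = -0.047432
e^{−rT} = e^{−0.019·0.7801} = 0.985287
N(−d₁) = 0.335190,  N(−d₂) = 0.518915
Put price V = K·e^{−rT}·N(−d₂) − S·N(−d₁) = 84.192614 − 59.472685 = 24.719929
φ(d₁) = (1/√(2π))·e^{−d₁²/2} = 0.364395
Γ = φ(d₁) / (S·σ·√T) = 0.004341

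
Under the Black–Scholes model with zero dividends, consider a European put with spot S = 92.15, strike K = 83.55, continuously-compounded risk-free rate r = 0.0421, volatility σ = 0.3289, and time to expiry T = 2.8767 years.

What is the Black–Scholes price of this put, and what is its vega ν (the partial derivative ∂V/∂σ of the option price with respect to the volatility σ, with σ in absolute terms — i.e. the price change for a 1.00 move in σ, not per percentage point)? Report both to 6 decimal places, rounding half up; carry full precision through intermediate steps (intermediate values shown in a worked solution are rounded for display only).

price = 10.535815
ν = 49.761583

σ√T = 0.3289·√2.8767 = 0.557842
d₁ = (ln(S/K) + (r+σ²/2)T) / (σ√T) = (ln(92.15/83.55) + (0.0421+0.3289²/2)·2.8767) / 0.557842 = (0.097972 + 0.276703) / 0.557842 = 0.671651
d₂ = d₁ − σ√T = 0.671651 − 0.557842 = 0.113809
e^{−rT} = e^{−0.0421·2.8767} = 0.885937
N(−d₁) = 0.250903,  N(−d₂) = 0.454694
Put price V = K·e^{−rT}·N(−d₂) − S·N(−d₁) = 33.656510 − 23.120696 = 10.535815
φ(d₁) = (1/√(2π))·e^{−d₁²/2} = 0.318384
ν = S·φ(d₁)·√T = 49.761583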